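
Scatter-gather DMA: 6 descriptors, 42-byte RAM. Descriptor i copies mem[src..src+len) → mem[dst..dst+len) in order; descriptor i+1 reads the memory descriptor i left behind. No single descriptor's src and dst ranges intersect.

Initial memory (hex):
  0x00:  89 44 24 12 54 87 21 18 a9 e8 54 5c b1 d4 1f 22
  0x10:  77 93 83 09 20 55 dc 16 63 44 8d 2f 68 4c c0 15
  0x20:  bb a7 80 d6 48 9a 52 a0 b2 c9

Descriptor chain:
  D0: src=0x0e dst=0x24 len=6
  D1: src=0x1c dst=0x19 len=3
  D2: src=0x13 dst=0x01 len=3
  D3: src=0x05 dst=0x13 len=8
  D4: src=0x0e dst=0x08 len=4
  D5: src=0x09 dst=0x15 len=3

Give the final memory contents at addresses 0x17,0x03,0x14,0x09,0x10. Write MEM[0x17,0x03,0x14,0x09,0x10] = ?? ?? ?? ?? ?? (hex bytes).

  after D0: wrote 6B at 0x24 = 1f2277938309
  after D1: wrote 3B at 0x19 = 684cc0
  after D2: wrote 3B at 0x01 = 092055
  after D3: wrote 8B at 0x13 = 872118a9e8545cb1
  after D4: wrote 4B at 0x08 = 1f227793
  after D5: wrote 3B at 0x15 = 227793
query mem[0x17]=0x93, mem[0x03]=0x55, mem[0x14]=0x21, mem[0x09]=0x22, mem[0x10]=0x77

MEM[0x17,0x03,0x14,0x09,0x10] = 93 55 21 22 77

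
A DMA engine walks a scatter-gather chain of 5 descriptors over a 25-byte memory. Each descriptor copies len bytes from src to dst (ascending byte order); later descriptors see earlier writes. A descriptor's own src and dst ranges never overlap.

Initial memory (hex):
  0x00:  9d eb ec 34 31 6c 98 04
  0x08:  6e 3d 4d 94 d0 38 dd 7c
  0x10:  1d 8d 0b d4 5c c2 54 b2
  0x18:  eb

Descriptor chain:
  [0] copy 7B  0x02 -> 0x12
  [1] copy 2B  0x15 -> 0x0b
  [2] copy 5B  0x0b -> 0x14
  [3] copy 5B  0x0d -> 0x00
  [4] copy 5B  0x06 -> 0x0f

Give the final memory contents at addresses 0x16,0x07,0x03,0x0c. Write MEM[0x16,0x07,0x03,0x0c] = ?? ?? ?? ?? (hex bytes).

  after D0: wrote 7B at 0x12 = ec34316c98046e
  after D1: wrote 2B at 0x0b = 6c98
  after D2: wrote 5B at 0x14 = 6c9838dd7c
  after D3: wrote 5B at 0x00 = 38dd7c1d8d
  after D4: wrote 5B at 0x0f = 98046e3d4d
query mem[0x16]=0x38, mem[0x07]=0x04, mem[0x03]=0x1d, mem[0x0c]=0x98

MEM[0x16,0x07,0x03,0x0c] = 38 04 1d 98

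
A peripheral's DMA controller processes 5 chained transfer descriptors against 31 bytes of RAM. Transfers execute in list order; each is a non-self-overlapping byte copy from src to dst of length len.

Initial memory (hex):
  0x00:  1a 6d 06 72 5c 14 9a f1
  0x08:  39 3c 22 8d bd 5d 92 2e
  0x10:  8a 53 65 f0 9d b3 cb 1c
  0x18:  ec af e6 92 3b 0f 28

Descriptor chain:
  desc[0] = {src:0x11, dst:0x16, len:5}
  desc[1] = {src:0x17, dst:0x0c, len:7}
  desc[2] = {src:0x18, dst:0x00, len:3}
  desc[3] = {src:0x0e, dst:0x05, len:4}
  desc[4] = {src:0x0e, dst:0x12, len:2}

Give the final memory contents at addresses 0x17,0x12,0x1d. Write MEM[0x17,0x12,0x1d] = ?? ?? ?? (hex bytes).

D0: mem[0x16..0x1a] <- [53 65 f0 9d b3]
D1: mem[0x0c..0x12] <- [65 f0 9d b3 92 3b 0f]
D2: mem[0x00..0x02] <- [f0 9d b3]
D3: mem[0x05..0x08] <- [9d b3 92 3b]
D4: mem[0x12..0x13] <- [9d b3]
query mem[0x17]=0x65, mem[0x12]=0x9d, mem[0x1d]=0x0f

MEM[0x17,0x12,0x1d] = 65 9d 0f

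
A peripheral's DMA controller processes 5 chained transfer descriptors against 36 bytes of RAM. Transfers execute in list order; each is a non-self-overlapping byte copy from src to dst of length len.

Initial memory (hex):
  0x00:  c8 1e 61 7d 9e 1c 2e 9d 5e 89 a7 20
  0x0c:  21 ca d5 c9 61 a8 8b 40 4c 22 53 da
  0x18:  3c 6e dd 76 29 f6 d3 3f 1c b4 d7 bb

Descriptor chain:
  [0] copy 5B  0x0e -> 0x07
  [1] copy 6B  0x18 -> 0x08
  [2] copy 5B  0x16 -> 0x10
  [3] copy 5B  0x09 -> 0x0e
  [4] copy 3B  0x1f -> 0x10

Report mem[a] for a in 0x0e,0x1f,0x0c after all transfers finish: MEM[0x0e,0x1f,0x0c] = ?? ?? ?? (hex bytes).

MEM[0x0e,0x1f,0x0c] = 6e 3f 29

[0] 0x0e->0x07 len=5 : d5 c9 61 a8 8b
[1] 0x18->0x08 len=6 : 3c 6e dd 76 29 f6
[2] 0x16->0x10 len=5 : 53 da 3c 6e dd
[3] 0x09->0x0e len=5 : 6e dd 76 29 f6
[4] 0x1f->0x10 len=3 : 3f 1c b4
query mem[0x0e]=0x6e, mem[0x1f]=0x3f, mem[0x0c]=0x29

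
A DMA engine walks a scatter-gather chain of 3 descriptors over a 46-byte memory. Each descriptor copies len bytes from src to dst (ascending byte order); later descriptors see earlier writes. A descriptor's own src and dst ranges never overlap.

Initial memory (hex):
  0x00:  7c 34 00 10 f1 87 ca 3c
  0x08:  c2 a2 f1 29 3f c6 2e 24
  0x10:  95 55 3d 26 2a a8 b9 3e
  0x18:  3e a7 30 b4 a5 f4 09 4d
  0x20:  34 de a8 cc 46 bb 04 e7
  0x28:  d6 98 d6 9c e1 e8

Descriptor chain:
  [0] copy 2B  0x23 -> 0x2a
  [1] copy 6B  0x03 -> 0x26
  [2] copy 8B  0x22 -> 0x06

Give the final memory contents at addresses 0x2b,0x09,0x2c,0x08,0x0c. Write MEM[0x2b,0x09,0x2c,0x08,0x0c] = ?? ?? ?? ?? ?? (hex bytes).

  after D0: wrote 2B at 0x2a = cc46
  after D1: wrote 6B at 0x26 = 10f187ca3cc2
  after D2: wrote 8B at 0x06 = a8cc46bb10f187ca
query mem[0x2b]=0xc2, mem[0x09]=0xbb, mem[0x2c]=0xe1, mem[0x08]=0x46, mem[0x0c]=0x87

MEM[0x2b,0x09,0x2c,0x08,0x0c] = c2 bb e1 46 87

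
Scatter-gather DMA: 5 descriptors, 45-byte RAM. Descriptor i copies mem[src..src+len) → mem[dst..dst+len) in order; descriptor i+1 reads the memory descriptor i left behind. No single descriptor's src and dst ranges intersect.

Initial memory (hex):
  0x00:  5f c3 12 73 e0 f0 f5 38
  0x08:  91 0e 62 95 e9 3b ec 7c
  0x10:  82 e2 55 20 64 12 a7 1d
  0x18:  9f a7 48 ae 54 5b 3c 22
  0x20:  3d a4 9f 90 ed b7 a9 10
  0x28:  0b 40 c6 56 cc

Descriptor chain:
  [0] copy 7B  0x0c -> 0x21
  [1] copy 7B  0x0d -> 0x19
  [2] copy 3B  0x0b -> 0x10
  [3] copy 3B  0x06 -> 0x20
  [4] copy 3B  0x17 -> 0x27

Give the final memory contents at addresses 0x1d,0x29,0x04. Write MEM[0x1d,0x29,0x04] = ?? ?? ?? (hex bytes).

MEM[0x1d,0x29,0x04] = e2 3b e0

  after D0: wrote 7B at 0x21 = e93bec7c82e255
  after D1: wrote 7B at 0x19 = 3bec7c82e25520
  after D2: wrote 3B at 0x10 = 95e93b
  after D3: wrote 3B at 0x20 = f53891
  after D4: wrote 3B at 0x27 = 1d9f3b
query mem[0x1d]=0xe2, mem[0x29]=0x3b, mem[0x04]=0xe0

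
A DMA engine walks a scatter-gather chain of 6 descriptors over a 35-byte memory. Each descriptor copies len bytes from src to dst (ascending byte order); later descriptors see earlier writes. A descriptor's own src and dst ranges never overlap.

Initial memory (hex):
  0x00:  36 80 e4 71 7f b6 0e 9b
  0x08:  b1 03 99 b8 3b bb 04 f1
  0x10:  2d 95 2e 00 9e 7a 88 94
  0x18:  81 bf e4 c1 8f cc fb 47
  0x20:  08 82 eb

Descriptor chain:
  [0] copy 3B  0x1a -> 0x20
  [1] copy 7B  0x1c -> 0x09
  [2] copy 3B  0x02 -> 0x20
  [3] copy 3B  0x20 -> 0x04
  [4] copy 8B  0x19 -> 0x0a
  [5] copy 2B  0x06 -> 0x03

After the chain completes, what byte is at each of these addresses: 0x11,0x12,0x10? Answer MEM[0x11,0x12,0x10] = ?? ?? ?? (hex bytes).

MEM[0x11,0x12,0x10] = e4 2e 47

[0] 0x1a->0x20 len=3 : e4 c1 8f
[1] 0x1c->0x09 len=7 : 8f cc fb 47 e4 c1 8f
[2] 0x02->0x20 len=3 : e4 71 7f
[3] 0x20->0x04 len=3 : e4 71 7f
[4] 0x19->0x0a len=8 : bf e4 c1 8f cc fb 47 e4
[5] 0x06->0x03 len=2 : 7f 9b
query mem[0x11]=0xe4, mem[0x12]=0x2e, mem[0x10]=0x47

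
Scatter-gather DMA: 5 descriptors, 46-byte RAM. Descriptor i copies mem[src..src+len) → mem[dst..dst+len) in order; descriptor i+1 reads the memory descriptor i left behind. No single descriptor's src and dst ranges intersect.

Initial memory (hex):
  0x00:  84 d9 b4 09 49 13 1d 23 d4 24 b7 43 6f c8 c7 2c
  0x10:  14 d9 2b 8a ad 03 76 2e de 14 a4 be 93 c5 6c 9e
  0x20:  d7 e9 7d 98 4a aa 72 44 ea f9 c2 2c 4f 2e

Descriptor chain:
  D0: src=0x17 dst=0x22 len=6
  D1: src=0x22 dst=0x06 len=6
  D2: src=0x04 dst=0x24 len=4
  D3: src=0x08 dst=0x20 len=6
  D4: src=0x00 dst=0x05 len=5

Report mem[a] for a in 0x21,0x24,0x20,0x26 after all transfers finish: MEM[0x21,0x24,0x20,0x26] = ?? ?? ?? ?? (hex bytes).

MEM[0x21,0x24,0x20,0x26] = a4 6f 14 2e

  after D0: wrote 6B at 0x22 = 2ede14a4be93
  after D1: wrote 6B at 0x06 = 2ede14a4be93
  after D2: wrote 4B at 0x24 = 49132ede
  after D3: wrote 6B at 0x20 = 14a4be936fc8
  after D4: wrote 5B at 0x05 = 84d9b40949
query mem[0x21]=0xa4, mem[0x24]=0x6f, mem[0x20]=0x14, mem[0x26]=0x2e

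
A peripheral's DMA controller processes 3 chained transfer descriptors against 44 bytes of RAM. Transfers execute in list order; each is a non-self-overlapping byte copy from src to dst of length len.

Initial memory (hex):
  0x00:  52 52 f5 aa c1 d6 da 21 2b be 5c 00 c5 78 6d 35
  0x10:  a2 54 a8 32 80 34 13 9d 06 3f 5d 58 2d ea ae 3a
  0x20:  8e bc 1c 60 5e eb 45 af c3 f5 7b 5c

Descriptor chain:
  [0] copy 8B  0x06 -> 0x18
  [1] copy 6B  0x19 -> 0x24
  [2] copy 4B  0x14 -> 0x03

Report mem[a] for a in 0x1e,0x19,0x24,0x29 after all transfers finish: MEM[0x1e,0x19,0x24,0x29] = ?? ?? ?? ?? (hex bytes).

MEM[0x1e,0x19,0x24,0x29] = c5 21 21 c5

#0 dst[0x18+8] := {0xda,0x21,0x2b,0xbe,0x5c,0x00,0xc5,0x78}
#1 dst[0x24+6] := {0x21,0x2b,0xbe,0x5c,0x00,0xc5}
#2 dst[0x03+4] := {0x80,0x34,0x13,0x9d}
query mem[0x1e]=0xc5, mem[0x19]=0x21, mem[0x24]=0x21, mem[0x29]=0xc5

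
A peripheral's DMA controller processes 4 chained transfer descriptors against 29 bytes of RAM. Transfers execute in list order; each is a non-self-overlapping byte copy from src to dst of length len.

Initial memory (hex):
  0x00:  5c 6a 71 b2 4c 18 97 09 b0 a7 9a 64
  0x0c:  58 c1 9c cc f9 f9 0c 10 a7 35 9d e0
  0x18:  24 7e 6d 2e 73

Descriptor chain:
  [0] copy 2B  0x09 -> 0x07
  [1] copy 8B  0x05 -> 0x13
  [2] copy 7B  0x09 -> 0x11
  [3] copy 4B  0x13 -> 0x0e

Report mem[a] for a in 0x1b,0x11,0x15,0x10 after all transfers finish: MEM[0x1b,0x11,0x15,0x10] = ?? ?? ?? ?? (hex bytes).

#0 dst[0x07+2] := {0xa7,0x9a}
#1 dst[0x13+8] := {0x18,0x97,0xa7,0x9a,0xa7,0x9a,0x64,0x58}
#2 dst[0x11+7] := {0xa7,0x9a,0x64,0x58,0xc1,0x9c,0xcc}
#3 dst[0x0e+4] := {0x64,0x58,0xc1,0x9c}
query mem[0x1b]=0x2e, mem[0x11]=0x9c, mem[0x15]=0xc1, mem[0x10]=0xc1

MEM[0x1b,0x11,0x15,0x10] = 2e 9c c1 c1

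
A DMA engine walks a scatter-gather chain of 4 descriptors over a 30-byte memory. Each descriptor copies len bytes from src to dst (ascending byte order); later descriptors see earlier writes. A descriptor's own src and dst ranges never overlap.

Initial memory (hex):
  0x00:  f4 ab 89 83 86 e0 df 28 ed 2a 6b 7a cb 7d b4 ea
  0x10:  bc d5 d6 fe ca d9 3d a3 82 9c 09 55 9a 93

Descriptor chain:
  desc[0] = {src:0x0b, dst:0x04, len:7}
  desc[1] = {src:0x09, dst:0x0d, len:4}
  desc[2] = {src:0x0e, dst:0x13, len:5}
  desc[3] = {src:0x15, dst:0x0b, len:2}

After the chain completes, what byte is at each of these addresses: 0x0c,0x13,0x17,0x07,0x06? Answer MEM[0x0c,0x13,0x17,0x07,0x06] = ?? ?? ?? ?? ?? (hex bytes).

MEM[0x0c,0x13,0x17,0x07,0x06] = d5 d5 d6 b4 7d

  after D0: wrote 7B at 0x04 = 7acb7db4eabcd5
  after D1: wrote 4B at 0x0d = bcd57acb
  after D2: wrote 5B at 0x13 = d57acbd5d6
  after D3: wrote 2B at 0x0b = cbd5
query mem[0x0c]=0xd5, mem[0x13]=0xd5, mem[0x17]=0xd6, mem[0x07]=0xb4, mem[0x06]=0x7d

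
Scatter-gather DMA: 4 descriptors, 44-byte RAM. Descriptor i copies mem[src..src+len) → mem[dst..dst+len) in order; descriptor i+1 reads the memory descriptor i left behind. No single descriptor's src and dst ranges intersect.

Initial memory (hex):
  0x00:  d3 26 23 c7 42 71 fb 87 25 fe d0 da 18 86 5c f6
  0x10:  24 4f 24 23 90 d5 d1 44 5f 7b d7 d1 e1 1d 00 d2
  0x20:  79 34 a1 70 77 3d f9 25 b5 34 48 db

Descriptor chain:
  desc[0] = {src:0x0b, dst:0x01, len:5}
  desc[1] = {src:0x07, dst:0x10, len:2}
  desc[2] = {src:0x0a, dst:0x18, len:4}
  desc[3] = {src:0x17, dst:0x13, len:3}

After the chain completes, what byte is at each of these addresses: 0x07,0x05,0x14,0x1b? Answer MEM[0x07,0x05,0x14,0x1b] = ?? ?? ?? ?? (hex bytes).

MEM[0x07,0x05,0x14,0x1b] = 87 f6 d0 86

D0: mem[0x01..0x05] <- [da 18 86 5c f6]
D1: mem[0x10..0x11] <- [87 25]
D2: mem[0x18..0x1b] <- [d0 da 18 86]
D3: mem[0x13..0x15] <- [44 d0 da]
query mem[0x07]=0x87, mem[0x05]=0xf6, mem[0x14]=0xd0, mem[0x1b]=0x86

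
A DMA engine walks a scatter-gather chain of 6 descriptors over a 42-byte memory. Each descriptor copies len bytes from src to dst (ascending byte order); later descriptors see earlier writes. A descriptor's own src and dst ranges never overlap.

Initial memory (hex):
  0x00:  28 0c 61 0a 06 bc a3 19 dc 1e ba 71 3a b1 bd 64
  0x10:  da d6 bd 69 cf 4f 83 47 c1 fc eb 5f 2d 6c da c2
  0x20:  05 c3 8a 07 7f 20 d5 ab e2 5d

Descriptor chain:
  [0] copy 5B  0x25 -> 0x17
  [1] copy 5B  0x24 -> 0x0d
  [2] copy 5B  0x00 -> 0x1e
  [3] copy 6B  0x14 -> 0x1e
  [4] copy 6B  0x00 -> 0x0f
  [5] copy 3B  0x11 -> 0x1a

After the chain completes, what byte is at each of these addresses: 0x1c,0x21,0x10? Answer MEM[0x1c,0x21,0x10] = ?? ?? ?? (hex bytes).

MEM[0x1c,0x21,0x10] = 06 20 0c

  after D0: wrote 5B at 0x17 = 20d5abe25d
  after D1: wrote 5B at 0x0d = 7f20d5abe2
  after D2: wrote 5B at 0x1e = 280c610a06
  after D3: wrote 6B at 0x1e = cf4f8320d5ab
  after D4: wrote 6B at 0x0f = 280c610a06bc
  after D5: wrote 3B at 0x1a = 610a06
query mem[0x1c]=0x06, mem[0x21]=0x20, mem[0x10]=0x0c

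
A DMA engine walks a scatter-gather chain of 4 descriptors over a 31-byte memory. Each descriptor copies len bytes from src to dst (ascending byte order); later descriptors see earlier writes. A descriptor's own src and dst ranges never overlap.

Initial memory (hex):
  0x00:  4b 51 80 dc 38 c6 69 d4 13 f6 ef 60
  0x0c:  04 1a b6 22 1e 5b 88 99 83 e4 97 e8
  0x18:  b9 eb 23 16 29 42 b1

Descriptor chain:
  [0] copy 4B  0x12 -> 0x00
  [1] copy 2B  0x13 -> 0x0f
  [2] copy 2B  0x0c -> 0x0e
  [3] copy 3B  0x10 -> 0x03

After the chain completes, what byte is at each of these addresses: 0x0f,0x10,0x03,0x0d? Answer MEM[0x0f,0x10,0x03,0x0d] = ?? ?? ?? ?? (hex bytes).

#0 dst[0x00+4] := {0x88,0x99,0x83,0xe4}
#1 dst[0x0f+2] := {0x99,0x83}
#2 dst[0x0e+2] := {0x04,0x1a}
#3 dst[0x03+3] := {0x83,0x5b,0x88}
query mem[0x0f]=0x1a, mem[0x10]=0x83, mem[0x03]=0x83, mem[0x0d]=0x1a

MEM[0x0f,0x10,0x03,0x0d] = 1a 83 83 1a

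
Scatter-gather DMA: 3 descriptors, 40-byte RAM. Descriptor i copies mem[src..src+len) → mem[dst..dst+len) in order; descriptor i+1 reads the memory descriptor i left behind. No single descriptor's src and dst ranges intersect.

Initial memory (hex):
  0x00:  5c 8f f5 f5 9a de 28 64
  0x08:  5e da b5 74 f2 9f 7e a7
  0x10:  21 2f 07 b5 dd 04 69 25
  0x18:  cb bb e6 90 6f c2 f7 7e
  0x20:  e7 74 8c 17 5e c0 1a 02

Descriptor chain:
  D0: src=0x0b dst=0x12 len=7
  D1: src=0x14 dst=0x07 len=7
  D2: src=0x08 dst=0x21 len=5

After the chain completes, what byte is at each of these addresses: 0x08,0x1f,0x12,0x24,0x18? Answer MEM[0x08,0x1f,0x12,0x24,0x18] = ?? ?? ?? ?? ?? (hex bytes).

  after D0: wrote 7B at 0x12 = 74f29f7ea7212f
  after D1: wrote 7B at 0x07 = 9f7ea7212fbbe6
  after D2: wrote 5B at 0x21 = 7ea7212fbb
query mem[0x08]=0x7e, mem[0x1f]=0x7e, mem[0x12]=0x74, mem[0x24]=0x2f, mem[0x18]=0x2f

MEM[0x08,0x1f,0x12,0x24,0x18] = 7e 7e 74 2f 2f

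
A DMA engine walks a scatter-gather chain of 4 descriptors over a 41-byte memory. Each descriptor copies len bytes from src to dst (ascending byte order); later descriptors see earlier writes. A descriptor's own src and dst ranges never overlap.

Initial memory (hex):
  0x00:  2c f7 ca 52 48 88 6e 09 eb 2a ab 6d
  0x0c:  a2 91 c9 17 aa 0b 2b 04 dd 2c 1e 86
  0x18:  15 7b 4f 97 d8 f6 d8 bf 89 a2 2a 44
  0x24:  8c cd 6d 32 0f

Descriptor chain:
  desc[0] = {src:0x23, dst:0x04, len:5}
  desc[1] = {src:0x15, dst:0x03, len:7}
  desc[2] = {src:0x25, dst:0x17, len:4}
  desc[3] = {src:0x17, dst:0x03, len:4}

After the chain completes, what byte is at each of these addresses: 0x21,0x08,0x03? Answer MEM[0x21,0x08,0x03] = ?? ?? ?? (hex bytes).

  after D0: wrote 5B at 0x04 = 448ccd6d32
  after D1: wrote 7B at 0x03 = 2c1e86157b4f97
  after D2: wrote 4B at 0x17 = cd6d320f
  after D3: wrote 4B at 0x03 = cd6d320f
query mem[0x21]=0xa2, mem[0x08]=0x4f, mem[0x03]=0xcd

MEM[0x21,0x08,0x03] = a2 4f cd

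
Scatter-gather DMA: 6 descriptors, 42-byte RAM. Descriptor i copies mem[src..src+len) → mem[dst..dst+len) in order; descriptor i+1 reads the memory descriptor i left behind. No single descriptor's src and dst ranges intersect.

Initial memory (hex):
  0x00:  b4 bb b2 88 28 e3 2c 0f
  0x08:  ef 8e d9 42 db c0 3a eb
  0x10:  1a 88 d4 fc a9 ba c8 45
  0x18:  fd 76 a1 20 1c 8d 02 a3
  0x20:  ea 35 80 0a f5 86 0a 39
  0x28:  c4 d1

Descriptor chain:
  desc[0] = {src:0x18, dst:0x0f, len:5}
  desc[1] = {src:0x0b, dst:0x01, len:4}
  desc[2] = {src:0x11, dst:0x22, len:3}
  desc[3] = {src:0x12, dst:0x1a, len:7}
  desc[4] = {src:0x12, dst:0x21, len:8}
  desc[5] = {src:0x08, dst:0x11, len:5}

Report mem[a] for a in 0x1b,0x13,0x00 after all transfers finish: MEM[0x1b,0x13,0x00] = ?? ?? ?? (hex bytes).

MEM[0x1b,0x13,0x00] = 1c d9 b4

  after D0: wrote 5B at 0x0f = fd76a1201c
  after D1: wrote 4B at 0x01 = 42dbc03a
  after D2: wrote 3B at 0x22 = a1201c
  after D3: wrote 7B at 0x1a = 201ca9bac845fd
  after D4: wrote 8B at 0x21 = 201ca9bac845fd76
  after D5: wrote 5B at 0x11 = ef8ed942db
query mem[0x1b]=0x1c, mem[0x13]=0xd9, mem[0x00]=0xb4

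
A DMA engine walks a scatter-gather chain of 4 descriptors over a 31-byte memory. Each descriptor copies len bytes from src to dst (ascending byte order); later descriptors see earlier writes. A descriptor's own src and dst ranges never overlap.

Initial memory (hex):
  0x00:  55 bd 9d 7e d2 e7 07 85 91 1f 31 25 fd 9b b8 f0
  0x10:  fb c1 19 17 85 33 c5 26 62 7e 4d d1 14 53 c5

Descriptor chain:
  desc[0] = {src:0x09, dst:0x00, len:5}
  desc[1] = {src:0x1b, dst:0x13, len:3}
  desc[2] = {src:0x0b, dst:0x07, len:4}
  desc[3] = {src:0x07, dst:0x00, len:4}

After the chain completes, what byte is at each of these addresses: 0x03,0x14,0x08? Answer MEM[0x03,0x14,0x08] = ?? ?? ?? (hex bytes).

#0 dst[0x00+5] := {0x1f,0x31,0x25,0xfd,0x9b}
#1 dst[0x13+3] := {0xd1,0x14,0x53}
#2 dst[0x07+4] := {0x25,0xfd,0x9b,0xb8}
#3 dst[0x00+4] := {0x25,0xfd,0x9b,0xb8}
query mem[0x03]=0xb8, mem[0x14]=0x14, mem[0x08]=0xfd

MEM[0x03,0x14,0x08] = b8 14 fd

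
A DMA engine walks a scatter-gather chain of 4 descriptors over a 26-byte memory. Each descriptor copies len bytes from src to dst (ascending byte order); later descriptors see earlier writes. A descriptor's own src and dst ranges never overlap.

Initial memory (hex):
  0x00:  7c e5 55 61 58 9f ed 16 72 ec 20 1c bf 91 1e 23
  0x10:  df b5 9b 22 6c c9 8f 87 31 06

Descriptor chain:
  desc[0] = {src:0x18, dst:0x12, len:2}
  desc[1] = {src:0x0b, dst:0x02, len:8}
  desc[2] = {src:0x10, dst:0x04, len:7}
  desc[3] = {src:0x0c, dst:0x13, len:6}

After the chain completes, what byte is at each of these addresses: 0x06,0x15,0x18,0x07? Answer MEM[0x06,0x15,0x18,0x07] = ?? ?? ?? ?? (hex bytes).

#0 dst[0x12+2] := {0x31,0x06}
#1 dst[0x02+8] := {0x1c,0xbf,0x91,0x1e,0x23,0xdf,0xb5,0x31}
#2 dst[0x04+7] := {0xdf,0xb5,0x31,0x06,0x6c,0xc9,0x8f}
#3 dst[0x13+6] := {0xbf,0x91,0x1e,0x23,0xdf,0xb5}
query mem[0x06]=0x31, mem[0x15]=0x1e, mem[0x18]=0xb5, mem[0x07]=0x06

MEM[0x06,0x15,0x18,0x07] = 31 1e b5 06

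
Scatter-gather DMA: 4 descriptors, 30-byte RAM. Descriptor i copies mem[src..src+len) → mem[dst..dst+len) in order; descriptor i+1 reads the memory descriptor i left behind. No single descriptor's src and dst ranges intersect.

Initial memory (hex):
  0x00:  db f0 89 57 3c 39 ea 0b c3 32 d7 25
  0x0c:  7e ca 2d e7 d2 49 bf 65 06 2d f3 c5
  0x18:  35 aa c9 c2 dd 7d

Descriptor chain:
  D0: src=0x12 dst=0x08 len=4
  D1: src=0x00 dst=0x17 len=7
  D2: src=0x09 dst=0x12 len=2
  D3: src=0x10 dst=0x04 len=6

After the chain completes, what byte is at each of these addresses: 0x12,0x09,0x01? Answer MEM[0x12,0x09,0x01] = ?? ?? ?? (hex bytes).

#0 dst[0x08+4] := {0xbf,0x65,0x06,0x2d}
#1 dst[0x17+7] := {0xdb,0xf0,0x89,0x57,0x3c,0x39,0xea}
#2 dst[0x12+2] := {0x65,0x06}
#3 dst[0x04+6] := {0xd2,0x49,0x65,0x06,0x06,0x2d}
query mem[0x12]=0x65, mem[0x09]=0x2d, mem[0x01]=0xf0

MEM[0x12,0x09,0x01] = 65 2d f0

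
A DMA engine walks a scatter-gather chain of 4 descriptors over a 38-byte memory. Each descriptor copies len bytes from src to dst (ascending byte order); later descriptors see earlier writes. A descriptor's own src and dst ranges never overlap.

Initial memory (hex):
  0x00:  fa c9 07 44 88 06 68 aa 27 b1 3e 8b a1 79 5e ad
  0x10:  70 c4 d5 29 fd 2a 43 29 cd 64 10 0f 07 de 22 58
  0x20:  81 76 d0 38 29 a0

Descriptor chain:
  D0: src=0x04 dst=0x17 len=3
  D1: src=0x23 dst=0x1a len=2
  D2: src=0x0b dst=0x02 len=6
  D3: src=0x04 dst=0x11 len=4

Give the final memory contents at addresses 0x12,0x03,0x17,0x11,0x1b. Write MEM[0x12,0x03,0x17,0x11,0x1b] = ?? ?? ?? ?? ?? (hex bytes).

#0 dst[0x17+3] := {0x88,0x06,0x68}
#1 dst[0x1a+2] := {0x38,0x29}
#2 dst[0x02+6] := {0x8b,0xa1,0x79,0x5e,0xad,0x70}
#3 dst[0x11+4] := {0x79,0x5e,0xad,0x70}
query mem[0x12]=0x5e, mem[0x03]=0xa1, mem[0x17]=0x88, mem[0x11]=0x79, mem[0x1b]=0x29

MEM[0x12,0x03,0x17,0x11,0x1b] = 5e a1 88 79 29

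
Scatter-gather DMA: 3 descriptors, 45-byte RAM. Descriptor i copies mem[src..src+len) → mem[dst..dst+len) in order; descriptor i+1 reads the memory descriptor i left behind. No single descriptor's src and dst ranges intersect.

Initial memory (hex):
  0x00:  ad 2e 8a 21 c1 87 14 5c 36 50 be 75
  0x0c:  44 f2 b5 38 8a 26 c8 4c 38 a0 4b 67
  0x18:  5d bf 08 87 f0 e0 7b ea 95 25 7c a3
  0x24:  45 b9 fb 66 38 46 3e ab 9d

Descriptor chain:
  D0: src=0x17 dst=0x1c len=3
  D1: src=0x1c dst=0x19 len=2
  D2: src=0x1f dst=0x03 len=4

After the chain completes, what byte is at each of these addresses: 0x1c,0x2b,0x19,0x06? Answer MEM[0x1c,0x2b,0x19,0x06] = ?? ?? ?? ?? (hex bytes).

  after D0: wrote 3B at 0x1c = 675dbf
  after D1: wrote 2B at 0x19 = 675d
  after D2: wrote 4B at 0x03 = ea95257c
query mem[0x1c]=0x67, mem[0x2b]=0xab, mem[0x19]=0x67, mem[0x06]=0x7c

MEM[0x1c,0x2b,0x19,0x06] = 67 ab 67 7c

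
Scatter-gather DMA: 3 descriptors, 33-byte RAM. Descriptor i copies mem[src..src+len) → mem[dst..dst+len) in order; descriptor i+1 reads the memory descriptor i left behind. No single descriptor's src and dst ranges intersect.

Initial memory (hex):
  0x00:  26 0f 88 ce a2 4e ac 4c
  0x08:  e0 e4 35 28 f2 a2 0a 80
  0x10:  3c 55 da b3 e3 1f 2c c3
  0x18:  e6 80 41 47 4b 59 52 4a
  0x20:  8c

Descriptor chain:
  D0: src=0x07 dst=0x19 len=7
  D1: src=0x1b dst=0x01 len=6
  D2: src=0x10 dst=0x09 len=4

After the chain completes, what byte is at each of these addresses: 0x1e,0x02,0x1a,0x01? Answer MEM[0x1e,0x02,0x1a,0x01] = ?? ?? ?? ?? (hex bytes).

MEM[0x1e,0x02,0x1a,0x01] = f2 35 e0 e4

[0] 0x07->0x19 len=7 : 4c e0 e4 35 28 f2 a2
[1] 0x1b->0x01 len=6 : e4 35 28 f2 a2 8c
[2] 0x10->0x09 len=4 : 3c 55 da b3
query mem[0x1e]=0xf2, mem[0x02]=0x35, mem[0x1a]=0xe0, mem[0x01]=0xe4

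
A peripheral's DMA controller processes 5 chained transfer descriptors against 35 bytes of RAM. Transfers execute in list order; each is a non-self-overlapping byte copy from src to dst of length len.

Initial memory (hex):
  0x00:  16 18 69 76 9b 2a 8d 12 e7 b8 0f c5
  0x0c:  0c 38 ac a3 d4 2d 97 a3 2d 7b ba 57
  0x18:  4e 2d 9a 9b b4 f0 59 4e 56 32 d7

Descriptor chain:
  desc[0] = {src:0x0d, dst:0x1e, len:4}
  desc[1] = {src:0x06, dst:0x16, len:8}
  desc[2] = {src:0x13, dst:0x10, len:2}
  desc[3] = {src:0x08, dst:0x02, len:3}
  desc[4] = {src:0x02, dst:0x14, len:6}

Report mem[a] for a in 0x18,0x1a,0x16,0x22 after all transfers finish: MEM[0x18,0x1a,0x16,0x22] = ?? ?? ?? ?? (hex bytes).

MEM[0x18,0x1a,0x16,0x22] = 8d 0f 0f d7

D0: mem[0x1e..0x21] <- [38 ac a3 d4]
D1: mem[0x16..0x1d] <- [8d 12 e7 b8 0f c5 0c 38]
D2: mem[0x10..0x11] <- [a3 2d]
D3: mem[0x02..0x04] <- [e7 b8 0f]
D4: mem[0x14..0x19] <- [e7 b8 0f 2a 8d 12]
query mem[0x18]=0x8d, mem[0x1a]=0x0f, mem[0x16]=0x0f, mem[0x22]=0xd7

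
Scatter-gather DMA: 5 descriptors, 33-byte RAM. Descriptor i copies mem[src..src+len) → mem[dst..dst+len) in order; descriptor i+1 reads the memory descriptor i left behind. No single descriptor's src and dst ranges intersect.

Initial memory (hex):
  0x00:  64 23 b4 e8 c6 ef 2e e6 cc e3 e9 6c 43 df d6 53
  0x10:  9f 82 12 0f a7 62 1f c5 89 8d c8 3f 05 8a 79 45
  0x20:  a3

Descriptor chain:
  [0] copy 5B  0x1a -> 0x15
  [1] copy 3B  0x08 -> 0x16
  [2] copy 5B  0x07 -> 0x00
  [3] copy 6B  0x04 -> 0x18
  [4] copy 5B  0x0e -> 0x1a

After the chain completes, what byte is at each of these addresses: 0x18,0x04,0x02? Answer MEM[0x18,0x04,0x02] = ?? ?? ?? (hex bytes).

MEM[0x18,0x04,0x02] = 6c 6c e3

#0 dst[0x15+5] := {0xc8,0x3f,0x05,0x8a,0x79}
#1 dst[0x16+3] := {0xcc,0xe3,0xe9}
#2 dst[0x00+5] := {0xe6,0xcc,0xe3,0xe9,0x6c}
#3 dst[0x18+6] := {0x6c,0xef,0x2e,0xe6,0xcc,0xe3}
#4 dst[0x1a+5] := {0xd6,0x53,0x9f,0x82,0x12}
query mem[0x18]=0x6c, mem[0x04]=0x6c, mem[0x02]=0xe3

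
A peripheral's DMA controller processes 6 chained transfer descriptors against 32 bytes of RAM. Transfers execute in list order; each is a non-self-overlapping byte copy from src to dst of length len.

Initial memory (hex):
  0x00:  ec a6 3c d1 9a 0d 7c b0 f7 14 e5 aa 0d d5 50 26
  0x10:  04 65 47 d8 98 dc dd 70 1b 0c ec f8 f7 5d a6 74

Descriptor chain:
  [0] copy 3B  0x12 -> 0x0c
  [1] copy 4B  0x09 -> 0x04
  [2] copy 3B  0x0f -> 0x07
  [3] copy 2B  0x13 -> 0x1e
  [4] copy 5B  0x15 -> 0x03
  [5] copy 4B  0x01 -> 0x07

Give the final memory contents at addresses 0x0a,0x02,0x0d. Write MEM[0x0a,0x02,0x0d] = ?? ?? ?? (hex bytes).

  after D0: wrote 3B at 0x0c = 47d898
  after D1: wrote 4B at 0x04 = 14e5aa47
  after D2: wrote 3B at 0x07 = 260465
  after D3: wrote 2B at 0x1e = d898
  after D4: wrote 5B at 0x03 = dcdd701b0c
  after D5: wrote 4B at 0x07 = a63cdcdd
query mem[0x0a]=0xdd, mem[0x02]=0x3c, mem[0x0d]=0xd8

MEM[0x0a,0x02,0x0d] = dd 3c d8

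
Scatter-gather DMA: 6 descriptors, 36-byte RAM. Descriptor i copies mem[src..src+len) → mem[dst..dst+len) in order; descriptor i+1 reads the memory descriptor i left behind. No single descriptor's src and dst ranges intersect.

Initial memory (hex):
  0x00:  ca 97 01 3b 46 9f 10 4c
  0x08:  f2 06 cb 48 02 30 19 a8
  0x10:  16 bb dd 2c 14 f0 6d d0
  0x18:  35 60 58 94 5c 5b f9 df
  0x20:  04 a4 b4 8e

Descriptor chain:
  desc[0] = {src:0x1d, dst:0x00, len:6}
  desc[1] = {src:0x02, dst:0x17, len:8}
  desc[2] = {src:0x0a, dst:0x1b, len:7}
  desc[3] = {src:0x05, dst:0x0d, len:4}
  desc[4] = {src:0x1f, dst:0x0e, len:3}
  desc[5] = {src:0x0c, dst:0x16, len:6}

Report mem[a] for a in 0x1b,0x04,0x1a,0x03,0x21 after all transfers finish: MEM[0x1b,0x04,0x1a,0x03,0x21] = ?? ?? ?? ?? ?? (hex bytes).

MEM[0x1b,0x04,0x1a,0x03,0x21] = bb a4 16 04 16

  after D0: wrote 6B at 0x00 = 5bf9df04a4b4
  after D1: wrote 8B at 0x17 = df04a4b4104cf206
  after D2: wrote 7B at 0x1b = cb48023019a816
  after D3: wrote 4B at 0x0d = b4104cf2
  after D4: wrote 3B at 0x0e = 19a816
  after D5: wrote 6B at 0x16 = 02b419a816bb
query mem[0x1b]=0xbb, mem[0x04]=0xa4, mem[0x1a]=0x16, mem[0x03]=0x04, mem[0x21]=0x16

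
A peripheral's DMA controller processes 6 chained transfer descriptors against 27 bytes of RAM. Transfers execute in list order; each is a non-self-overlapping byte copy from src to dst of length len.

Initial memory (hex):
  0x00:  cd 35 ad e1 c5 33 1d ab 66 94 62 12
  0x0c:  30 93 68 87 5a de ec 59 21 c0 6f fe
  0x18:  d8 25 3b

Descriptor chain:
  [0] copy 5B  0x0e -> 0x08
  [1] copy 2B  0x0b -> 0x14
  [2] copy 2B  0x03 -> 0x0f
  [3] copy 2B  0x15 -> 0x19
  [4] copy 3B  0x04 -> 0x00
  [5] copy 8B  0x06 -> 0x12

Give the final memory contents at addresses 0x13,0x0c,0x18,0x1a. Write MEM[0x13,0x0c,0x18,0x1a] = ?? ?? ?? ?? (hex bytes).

MEM[0x13,0x0c,0x18,0x1a] = ab ec ec 6f

D0: mem[0x08..0x0c] <- [68 87 5a de ec]
D1: mem[0x14..0x15] <- [de ec]
D2: mem[0x0f..0x10] <- [e1 c5]
D3: mem[0x19..0x1a] <- [ec 6f]
D4: mem[0x00..0x02] <- [c5 33 1d]
D5: mem[0x12..0x19] <- [1d ab 68 87 5a de ec 93]
query mem[0x13]=0xab, mem[0x0c]=0xec, mem[0x18]=0xec, mem[0x1a]=0x6f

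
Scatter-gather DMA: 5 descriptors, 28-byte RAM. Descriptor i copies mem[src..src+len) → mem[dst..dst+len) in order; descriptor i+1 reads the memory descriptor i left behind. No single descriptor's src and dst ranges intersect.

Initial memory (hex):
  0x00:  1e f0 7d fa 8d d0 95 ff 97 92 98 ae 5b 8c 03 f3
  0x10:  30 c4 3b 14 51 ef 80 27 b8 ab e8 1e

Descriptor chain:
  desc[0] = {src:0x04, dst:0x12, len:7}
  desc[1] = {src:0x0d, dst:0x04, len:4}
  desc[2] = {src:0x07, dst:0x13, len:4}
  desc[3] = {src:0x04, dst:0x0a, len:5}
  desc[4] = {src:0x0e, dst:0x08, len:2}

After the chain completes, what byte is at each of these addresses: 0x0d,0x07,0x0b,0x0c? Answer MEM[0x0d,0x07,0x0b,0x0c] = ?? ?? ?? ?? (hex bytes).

MEM[0x0d,0x07,0x0b,0x0c] = 30 30 03 f3

  after D0: wrote 7B at 0x12 = 8dd095ff979298
  after D1: wrote 4B at 0x04 = 8c03f330
  after D2: wrote 4B at 0x13 = 30979298
  after D3: wrote 5B at 0x0a = 8c03f33097
  after D4: wrote 2B at 0x08 = 97f3
query mem[0x0d]=0x30, mem[0x07]=0x30, mem[0x0b]=0x03, mem[0x0c]=0xf3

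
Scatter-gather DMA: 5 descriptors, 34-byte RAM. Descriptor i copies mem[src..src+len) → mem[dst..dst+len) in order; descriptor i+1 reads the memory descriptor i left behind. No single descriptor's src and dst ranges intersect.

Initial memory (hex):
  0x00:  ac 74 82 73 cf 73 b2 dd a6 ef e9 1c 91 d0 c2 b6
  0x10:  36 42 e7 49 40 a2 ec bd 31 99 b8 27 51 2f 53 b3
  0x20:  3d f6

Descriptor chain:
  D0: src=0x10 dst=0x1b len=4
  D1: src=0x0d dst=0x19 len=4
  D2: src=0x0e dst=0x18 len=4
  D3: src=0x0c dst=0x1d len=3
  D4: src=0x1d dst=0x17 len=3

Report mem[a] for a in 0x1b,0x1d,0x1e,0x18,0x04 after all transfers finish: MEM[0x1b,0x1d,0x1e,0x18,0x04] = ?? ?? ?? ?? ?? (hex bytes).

  after D0: wrote 4B at 0x1b = 3642e749
  after D1: wrote 4B at 0x19 = d0c2b636
  after D2: wrote 4B at 0x18 = c2b63642
  after D3: wrote 3B at 0x1d = 91d0c2
  after D4: wrote 3B at 0x17 = 91d0c2
query mem[0x1b]=0x42, mem[0x1d]=0x91, mem[0x1e]=0xd0, mem[0x18]=0xd0, mem[0x04]=0xcf

MEM[0x1b,0x1d,0x1e,0x18,0x04] = 42 91 d0 d0 cf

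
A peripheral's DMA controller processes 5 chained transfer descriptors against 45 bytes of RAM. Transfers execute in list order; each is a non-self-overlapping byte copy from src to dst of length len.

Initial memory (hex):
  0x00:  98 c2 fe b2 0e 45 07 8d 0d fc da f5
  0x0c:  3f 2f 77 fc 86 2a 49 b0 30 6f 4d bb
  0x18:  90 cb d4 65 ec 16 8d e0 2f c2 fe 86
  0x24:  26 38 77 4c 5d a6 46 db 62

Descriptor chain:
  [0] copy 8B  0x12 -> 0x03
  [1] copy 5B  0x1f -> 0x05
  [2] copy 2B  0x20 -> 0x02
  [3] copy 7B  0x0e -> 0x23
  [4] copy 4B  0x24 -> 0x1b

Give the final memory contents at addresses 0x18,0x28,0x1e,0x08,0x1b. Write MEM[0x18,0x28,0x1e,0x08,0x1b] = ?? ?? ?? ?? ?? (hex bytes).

MEM[0x18,0x28,0x1e,0x08,0x1b] = 90 b0 49 fe fc

[0] 0x12->0x03 len=8 : 49 b0 30 6f 4d bb 90 cb
[1] 0x1f->0x05 len=5 : e0 2f c2 fe 86
[2] 0x20->0x02 len=2 : 2f c2
[3] 0x0e->0x23 len=7 : 77 fc 86 2a 49 b0 30
[4] 0x24->0x1b len=4 : fc 86 2a 49
query mem[0x18]=0x90, mem[0x28]=0xb0, mem[0x1e]=0x49, mem[0x08]=0xfe, mem[0x1b]=0xfc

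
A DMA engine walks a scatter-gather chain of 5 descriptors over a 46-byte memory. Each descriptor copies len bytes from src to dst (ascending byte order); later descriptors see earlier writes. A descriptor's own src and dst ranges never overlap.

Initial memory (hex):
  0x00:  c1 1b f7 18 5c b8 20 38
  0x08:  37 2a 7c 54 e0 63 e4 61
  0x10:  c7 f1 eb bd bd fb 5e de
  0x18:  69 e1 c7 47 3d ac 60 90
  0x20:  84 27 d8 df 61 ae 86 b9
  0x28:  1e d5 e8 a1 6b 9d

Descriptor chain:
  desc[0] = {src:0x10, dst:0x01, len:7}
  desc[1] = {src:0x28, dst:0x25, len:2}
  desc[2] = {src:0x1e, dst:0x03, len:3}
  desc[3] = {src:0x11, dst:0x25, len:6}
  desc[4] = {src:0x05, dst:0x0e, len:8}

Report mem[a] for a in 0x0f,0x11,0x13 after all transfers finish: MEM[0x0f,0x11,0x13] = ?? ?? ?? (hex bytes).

D0: mem[0x01..0x07] <- [c7 f1 eb bd bd fb 5e]
D1: mem[0x25..0x26] <- [1e d5]
D2: mem[0x03..0x05] <- [60 90 84]
D3: mem[0x25..0x2a] <- [f1 eb bd bd fb 5e]
D4: mem[0x0e..0x15] <- [84 fb 5e 37 2a 7c 54 e0]
query mem[0x0f]=0xfb, mem[0x11]=0x37, mem[0x13]=0x7c

MEM[0x0f,0x11,0x13] = fb 37 7c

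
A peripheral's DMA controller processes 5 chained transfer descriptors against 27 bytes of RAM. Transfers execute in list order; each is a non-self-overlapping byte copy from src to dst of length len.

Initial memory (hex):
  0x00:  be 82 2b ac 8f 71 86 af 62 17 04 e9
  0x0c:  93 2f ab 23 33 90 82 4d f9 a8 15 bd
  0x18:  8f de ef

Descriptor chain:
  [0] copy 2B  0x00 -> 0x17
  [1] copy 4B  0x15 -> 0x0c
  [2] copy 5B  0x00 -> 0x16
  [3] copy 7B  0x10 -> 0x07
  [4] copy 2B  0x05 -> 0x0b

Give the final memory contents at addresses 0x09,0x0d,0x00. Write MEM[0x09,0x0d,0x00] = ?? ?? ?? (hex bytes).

MEM[0x09,0x0d,0x00] = 82 be be

  after D0: wrote 2B at 0x17 = be82
  after D1: wrote 4B at 0x0c = a815be82
  after D2: wrote 5B at 0x16 = be822bac8f
  after D3: wrote 7B at 0x07 = 3390824df9a8be
  after D4: wrote 2B at 0x0b = 7186
query mem[0x09]=0x82, mem[0x0d]=0xbe, mem[0x00]=0xbe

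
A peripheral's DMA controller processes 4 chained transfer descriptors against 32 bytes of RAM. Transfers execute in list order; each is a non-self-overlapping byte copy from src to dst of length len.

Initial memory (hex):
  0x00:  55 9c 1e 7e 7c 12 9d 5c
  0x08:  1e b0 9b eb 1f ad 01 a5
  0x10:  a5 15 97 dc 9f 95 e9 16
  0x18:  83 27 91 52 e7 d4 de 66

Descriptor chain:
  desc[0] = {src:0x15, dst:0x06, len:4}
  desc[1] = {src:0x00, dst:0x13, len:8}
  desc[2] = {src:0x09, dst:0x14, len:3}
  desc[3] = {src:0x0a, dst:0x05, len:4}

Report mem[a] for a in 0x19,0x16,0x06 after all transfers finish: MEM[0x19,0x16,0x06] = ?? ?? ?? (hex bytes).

[0] 0x15->0x06 len=4 : 95 e9 16 83
[1] 0x00->0x13 len=8 : 55 9c 1e 7e 7c 12 95 e9
[2] 0x09->0x14 len=3 : 83 9b eb
[3] 0x0a->0x05 len=4 : 9b eb 1f ad
query mem[0x19]=0x95, mem[0x16]=0xeb, mem[0x06]=0xeb

MEM[0x19,0x16,0x06] = 95 eb eb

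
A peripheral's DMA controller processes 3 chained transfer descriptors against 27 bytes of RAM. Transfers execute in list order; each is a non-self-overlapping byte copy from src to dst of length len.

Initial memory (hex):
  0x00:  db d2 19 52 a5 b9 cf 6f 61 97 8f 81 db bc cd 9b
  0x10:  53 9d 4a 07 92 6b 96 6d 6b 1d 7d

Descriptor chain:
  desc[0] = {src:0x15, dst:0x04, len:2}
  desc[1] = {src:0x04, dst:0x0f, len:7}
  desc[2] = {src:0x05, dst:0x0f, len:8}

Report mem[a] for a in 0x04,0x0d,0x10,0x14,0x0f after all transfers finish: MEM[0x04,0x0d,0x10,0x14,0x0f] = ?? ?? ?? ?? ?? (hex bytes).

MEM[0x04,0x0d,0x10,0x14,0x0f] = 6b bc cf 8f 96

#0 dst[0x04+2] := {0x6b,0x96}
#1 dst[0x0f+7] := {0x6b,0x96,0xcf,0x6f,0x61,0x97,0x8f}
#2 dst[0x0f+8] := {0x96,0xcf,0x6f,0x61,0x97,0x8f,0x81,0xdb}
query mem[0x04]=0x6b, mem[0x0d]=0xbc, mem[0x10]=0xcf, mem[0x14]=0x8f, mem[0x0f]=0x96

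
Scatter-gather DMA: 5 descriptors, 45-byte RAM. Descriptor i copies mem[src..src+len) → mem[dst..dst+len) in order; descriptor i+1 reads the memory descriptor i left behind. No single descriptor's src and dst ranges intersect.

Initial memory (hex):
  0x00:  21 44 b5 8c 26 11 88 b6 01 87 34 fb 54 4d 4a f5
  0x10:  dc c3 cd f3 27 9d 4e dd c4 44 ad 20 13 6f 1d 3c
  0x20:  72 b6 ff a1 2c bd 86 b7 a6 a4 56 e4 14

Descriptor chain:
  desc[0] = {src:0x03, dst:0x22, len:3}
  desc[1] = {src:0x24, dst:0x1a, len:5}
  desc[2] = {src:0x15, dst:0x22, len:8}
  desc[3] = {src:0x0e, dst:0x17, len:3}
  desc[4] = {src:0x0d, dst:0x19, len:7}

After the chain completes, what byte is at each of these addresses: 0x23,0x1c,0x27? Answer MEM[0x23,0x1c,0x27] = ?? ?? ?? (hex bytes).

[0] 0x03->0x22 len=3 : 8c 26 11
[1] 0x24->0x1a len=5 : 11 bd 86 b7 a6
[2] 0x15->0x22 len=8 : 9d 4e dd c4 44 11 bd 86
[3] 0x0e->0x17 len=3 : 4a f5 dc
[4] 0x0d->0x19 len=7 : 4d 4a f5 dc c3 cd f3
query mem[0x23]=0x4e, mem[0x1c]=0xdc, mem[0x27]=0x11

MEM[0x23,0x1c,0x27] = 4e dc 11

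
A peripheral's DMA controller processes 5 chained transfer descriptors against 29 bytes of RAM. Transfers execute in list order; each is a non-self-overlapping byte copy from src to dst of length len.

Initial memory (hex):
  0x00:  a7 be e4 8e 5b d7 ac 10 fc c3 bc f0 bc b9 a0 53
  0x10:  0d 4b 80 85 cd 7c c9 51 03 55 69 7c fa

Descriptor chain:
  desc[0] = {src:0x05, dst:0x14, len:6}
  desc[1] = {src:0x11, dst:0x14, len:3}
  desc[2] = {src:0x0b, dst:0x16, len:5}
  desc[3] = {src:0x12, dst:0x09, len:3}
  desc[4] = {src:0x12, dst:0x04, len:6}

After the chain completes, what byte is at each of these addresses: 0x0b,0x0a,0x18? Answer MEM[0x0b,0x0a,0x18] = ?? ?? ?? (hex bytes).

MEM[0x0b,0x0a,0x18] = 4b 85 b9

[0] 0x05->0x14 len=6 : d7 ac 10 fc c3 bc
[1] 0x11->0x14 len=3 : 4b 80 85
[2] 0x0b->0x16 len=5 : f0 bc b9 a0 53
[3] 0x12->0x09 len=3 : 80 85 4b
[4] 0x12->0x04 len=6 : 80 85 4b 80 f0 bc
query mem[0x0b]=0x4b, mem[0x0a]=0x85, mem[0x18]=0xb9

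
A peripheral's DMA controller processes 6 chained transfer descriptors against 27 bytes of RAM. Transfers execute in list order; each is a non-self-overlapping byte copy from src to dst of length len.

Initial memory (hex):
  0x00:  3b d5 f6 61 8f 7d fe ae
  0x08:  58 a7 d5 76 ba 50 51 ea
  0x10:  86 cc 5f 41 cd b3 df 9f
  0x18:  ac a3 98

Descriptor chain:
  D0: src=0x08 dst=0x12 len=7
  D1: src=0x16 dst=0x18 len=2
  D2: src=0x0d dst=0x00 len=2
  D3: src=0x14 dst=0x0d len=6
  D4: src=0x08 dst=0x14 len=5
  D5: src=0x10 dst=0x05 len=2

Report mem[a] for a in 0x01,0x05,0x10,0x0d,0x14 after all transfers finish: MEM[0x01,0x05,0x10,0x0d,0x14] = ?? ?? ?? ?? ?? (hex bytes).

MEM[0x01,0x05,0x10,0x0d,0x14] = 51 50 50 d5 58

#0 dst[0x12+7] := {0x58,0xa7,0xd5,0x76,0xba,0x50,0x51}
#1 dst[0x18+2] := {0xba,0x50}
#2 dst[0x00+2] := {0x50,0x51}
#3 dst[0x0d+6] := {0xd5,0x76,0xba,0x50,0xba,0x50}
#4 dst[0x14+5] := {0x58,0xa7,0xd5,0x76,0xba}
#5 dst[0x05+2] := {0x50,0xba}
query mem[0x01]=0x51, mem[0x05]=0x50, mem[0x10]=0x50, mem[0x0d]=0xd5, mem[0x14]=0x58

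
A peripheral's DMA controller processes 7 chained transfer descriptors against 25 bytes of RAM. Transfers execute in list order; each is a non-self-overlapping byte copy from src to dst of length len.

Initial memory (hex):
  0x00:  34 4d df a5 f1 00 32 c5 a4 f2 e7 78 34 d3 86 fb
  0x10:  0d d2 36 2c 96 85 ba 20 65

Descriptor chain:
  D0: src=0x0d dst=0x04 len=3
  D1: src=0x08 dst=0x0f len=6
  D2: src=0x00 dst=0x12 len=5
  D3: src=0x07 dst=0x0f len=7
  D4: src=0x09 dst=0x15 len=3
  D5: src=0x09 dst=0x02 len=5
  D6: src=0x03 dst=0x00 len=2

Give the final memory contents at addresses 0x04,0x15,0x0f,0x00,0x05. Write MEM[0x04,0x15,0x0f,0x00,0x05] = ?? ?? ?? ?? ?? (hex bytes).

D0: mem[0x04..0x06] <- [d3 86 fb]
D1: mem[0x0f..0x14] <- [a4 f2 e7 78 34 d3]
D2: mem[0x12..0x16] <- [34 4d df a5 d3]
D3: mem[0x0f..0x15] <- [c5 a4 f2 e7 78 34 d3]
D4: mem[0x15..0x17] <- [f2 e7 78]
D5: mem[0x02..0x06] <- [f2 e7 78 34 d3]
D6: mem[0x00..0x01] <- [e7 78]
query mem[0x04]=0x78, mem[0x15]=0xf2, mem[0x0f]=0xc5, mem[0x00]=0xe7, mem[0x05]=0x34

MEM[0x04,0x15,0x0f,0x00,0x05] = 78 f2 c5 e7 34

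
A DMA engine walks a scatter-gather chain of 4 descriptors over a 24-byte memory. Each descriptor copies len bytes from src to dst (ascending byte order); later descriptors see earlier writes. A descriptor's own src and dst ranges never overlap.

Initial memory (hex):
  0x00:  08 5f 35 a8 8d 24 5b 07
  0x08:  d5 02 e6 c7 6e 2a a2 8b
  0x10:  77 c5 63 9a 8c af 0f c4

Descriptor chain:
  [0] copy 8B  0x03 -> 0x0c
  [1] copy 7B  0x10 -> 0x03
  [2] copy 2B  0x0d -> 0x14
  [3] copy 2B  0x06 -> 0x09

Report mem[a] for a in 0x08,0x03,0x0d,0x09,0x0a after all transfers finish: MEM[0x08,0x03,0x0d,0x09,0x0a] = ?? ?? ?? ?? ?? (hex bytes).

[0] 0x03->0x0c len=8 : a8 8d 24 5b 07 d5 02 e6
[1] 0x10->0x03 len=7 : 07 d5 02 e6 8c af 0f
[2] 0x0d->0x14 len=2 : 8d 24
[3] 0x06->0x09 len=2 : e6 8c
query mem[0x08]=0xaf, mem[0x03]=0x07, mem[0x0d]=0x8d, mem[0x09]=0xe6, mem[0x0a]=0x8c

MEM[0x08,0x03,0x0d,0x09,0x0a] = af 07 8d e6 8c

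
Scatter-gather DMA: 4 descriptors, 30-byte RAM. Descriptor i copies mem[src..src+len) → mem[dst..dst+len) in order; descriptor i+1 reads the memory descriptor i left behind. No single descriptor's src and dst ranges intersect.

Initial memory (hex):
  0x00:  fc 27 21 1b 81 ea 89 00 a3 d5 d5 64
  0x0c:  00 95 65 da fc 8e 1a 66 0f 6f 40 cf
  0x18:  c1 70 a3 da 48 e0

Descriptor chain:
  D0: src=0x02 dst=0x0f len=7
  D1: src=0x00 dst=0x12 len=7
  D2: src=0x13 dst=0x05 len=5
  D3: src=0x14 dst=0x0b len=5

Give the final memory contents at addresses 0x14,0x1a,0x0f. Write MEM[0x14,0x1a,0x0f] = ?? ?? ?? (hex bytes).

[0] 0x02->0x0f len=7 : 21 1b 81 ea 89 00 a3
[1] 0x00->0x12 len=7 : fc 27 21 1b 81 ea 89
[2] 0x13->0x05 len=5 : 27 21 1b 81 ea
[3] 0x14->0x0b len=5 : 21 1b 81 ea 89
query mem[0x14]=0x21, mem[0x1a]=0xa3, mem[0x0f]=0x89

MEM[0x14,0x1a,0x0f] = 21 a3 89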